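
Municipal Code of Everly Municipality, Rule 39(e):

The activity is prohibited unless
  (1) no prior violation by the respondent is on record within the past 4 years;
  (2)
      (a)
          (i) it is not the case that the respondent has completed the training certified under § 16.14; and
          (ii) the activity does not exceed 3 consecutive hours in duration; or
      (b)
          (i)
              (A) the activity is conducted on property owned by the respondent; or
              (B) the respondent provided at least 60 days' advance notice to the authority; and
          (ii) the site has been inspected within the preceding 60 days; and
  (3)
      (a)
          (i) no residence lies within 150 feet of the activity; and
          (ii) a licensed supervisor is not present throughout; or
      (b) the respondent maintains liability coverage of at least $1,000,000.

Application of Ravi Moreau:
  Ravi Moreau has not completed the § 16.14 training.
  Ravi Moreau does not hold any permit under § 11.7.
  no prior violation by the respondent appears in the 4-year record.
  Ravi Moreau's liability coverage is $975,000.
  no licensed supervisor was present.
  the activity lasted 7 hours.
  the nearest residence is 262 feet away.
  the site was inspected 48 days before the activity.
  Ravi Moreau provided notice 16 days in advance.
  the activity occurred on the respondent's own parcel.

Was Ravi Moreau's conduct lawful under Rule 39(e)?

Yes — lawful.

(1) no prior violation — satisfied.
(i) not (training certified) — holds.
(ii) ≤ 3 hrs duration — not met.
(a): T AND F → false.
(A) own property — satisfied.
(B) ≥60 days' notice — not met.
(i) = T OR F = true.
(ii) site inspected — satisfied.
(b) = T AND T = true.
(2) = F OR T = true.
(i) no residence in 150 ft — holds.
(ii) not (supervisor present) — holds.
(a) = T AND T = true.
(b) coverage ≥ $1,000,000 — fails.
(3): T OR F → true.
So Overall is satisfied (T AND T AND T).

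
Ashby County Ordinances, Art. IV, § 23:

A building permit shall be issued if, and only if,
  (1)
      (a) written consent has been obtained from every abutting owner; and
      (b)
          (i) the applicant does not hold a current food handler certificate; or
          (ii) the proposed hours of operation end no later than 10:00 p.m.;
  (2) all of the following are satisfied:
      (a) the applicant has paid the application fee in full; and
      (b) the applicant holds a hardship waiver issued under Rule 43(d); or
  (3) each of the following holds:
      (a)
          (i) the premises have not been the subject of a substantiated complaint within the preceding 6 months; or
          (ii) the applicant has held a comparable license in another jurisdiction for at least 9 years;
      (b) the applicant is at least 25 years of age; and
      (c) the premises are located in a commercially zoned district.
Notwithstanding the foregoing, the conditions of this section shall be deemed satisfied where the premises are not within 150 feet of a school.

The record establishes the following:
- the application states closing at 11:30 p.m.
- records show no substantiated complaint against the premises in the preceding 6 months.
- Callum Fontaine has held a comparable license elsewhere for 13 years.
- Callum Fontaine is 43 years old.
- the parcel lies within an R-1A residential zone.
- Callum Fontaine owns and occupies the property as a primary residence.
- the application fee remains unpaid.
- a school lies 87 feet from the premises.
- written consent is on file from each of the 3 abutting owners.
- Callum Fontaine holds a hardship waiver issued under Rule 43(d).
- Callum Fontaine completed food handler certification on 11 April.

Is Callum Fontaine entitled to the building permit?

No — denied.

(a) all abutters consent — satisfied.
(i) not (food handler cert.) — not met.
(ii) closes by 10 p.m. — not met.
So (b) is not satisfied (F OR F).
(1) = T AND F = false.
(a) fee paid — not satisfied.
(b) hardship waiver — satisfied.
(2) = F AND T = false.
(i) no complaint in 6 mo. — met.
(ii) prior license ≥ 9 yr — satisfied.
So (a) is satisfied (T OR T).
(b) age ≥ 25 — met.
(c) commercially zoned — not met.
So (3) is not satisfied (T AND T AND F).
Overall = F OR F OR F = false.
Exception (≥150 ft from school) — not satisfied.
Result: main false OR exception false → false.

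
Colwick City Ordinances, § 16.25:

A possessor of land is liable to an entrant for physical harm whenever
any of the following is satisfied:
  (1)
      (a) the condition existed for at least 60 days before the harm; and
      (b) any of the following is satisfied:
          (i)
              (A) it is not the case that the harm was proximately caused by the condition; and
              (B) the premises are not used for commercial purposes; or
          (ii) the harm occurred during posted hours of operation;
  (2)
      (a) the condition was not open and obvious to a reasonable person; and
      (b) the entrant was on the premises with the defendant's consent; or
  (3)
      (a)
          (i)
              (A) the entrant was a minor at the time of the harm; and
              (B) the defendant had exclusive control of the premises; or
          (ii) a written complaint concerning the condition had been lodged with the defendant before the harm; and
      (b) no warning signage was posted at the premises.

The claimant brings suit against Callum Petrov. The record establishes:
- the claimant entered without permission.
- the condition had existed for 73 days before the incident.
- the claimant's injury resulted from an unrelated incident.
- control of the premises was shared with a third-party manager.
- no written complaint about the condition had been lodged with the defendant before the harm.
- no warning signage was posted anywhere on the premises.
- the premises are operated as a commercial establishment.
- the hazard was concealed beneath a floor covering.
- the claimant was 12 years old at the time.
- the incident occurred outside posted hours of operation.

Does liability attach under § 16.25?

No — not liable.

(a) condition ≥60 days old — holds.
(A) not (proximate cause) — met.
(B) not (commercial use) — not met.
So (i) is not satisfied (T AND F).
(ii) during posted hours — not met.
So (b) is not satisfied (F OR F).
(1): T AND F → false.
(a) not open/obvious — holds.
(b) consent to enter — not met.
(2): T AND F → false.
(A) entrant a minor — satisfied.
(B) exclusive control — not met.
So (i) is not satisfied (T AND F).
(ii) complaint lodged — not met.
So (a) is not satisfied (F OR F).
(b) no signage posted — holds.
So (3) is not satisfied (F AND T).
Overall = F OR F OR F = false.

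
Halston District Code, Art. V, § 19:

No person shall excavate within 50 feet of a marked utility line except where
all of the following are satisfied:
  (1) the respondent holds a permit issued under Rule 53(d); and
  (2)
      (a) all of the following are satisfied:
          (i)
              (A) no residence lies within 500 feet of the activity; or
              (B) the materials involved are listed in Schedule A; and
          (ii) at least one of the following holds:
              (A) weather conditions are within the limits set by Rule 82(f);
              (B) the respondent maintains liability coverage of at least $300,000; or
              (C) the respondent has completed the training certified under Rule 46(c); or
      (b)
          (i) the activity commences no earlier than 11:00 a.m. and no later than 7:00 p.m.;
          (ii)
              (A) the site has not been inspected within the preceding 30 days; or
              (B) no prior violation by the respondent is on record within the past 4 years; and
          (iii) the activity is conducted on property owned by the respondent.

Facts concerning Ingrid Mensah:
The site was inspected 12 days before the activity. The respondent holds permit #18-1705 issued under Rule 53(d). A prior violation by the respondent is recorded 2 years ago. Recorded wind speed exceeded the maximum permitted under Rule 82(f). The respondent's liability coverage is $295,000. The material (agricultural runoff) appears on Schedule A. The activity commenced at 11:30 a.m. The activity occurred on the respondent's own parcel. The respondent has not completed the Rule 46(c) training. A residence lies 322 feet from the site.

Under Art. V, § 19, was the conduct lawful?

No — unlawful.

(1) holds permit — met.
(A) no residence in 500 ft — not met.
(B) Schedule A material — met.
(i): F OR T → true.
(A) weather ok — fails.
(B) coverage ≥ $300,000 — not met.
(C) training certified — fails.
(ii): F OR F OR F → false.
(a): T AND F → false.
(i) start within hours — met.
(A) not (site inspected) — not satisfied.
(B) no prior violation — not satisfied.
So (ii) is not satisfied (F OR F).
(iii) own property — holds.
(b) = T AND F AND T = false.
(2): F OR F → false.
Overall = T AND F = false.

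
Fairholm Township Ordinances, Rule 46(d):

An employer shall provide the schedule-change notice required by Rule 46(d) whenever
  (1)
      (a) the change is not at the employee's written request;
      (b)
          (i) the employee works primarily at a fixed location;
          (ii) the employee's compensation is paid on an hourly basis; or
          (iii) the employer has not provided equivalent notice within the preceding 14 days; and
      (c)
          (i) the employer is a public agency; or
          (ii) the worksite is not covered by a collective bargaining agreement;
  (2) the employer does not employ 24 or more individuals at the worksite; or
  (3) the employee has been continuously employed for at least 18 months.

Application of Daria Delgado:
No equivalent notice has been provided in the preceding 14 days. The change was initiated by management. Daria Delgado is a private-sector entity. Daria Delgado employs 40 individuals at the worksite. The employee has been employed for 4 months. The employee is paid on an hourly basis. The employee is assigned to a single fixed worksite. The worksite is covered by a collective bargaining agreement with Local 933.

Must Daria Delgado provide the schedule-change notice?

No — not required.

(a) not employee-requested — holds.
(i) fixed location — holds.
(ii) hourly-paid — holds.
(iii) no recent notice — holds.
(b): T OR T OR T → true.
(i) public agency — fails.
(ii) no CBA — fails.
So (c) is not satisfied (F OR F).
So (1) is not satisfied (T AND T AND F).
(2) not (≥ 24 at site) — not satisfied.
(3) tenure ≥ 18 mo. — not met.
So Overall is not satisfied (F OR F OR F).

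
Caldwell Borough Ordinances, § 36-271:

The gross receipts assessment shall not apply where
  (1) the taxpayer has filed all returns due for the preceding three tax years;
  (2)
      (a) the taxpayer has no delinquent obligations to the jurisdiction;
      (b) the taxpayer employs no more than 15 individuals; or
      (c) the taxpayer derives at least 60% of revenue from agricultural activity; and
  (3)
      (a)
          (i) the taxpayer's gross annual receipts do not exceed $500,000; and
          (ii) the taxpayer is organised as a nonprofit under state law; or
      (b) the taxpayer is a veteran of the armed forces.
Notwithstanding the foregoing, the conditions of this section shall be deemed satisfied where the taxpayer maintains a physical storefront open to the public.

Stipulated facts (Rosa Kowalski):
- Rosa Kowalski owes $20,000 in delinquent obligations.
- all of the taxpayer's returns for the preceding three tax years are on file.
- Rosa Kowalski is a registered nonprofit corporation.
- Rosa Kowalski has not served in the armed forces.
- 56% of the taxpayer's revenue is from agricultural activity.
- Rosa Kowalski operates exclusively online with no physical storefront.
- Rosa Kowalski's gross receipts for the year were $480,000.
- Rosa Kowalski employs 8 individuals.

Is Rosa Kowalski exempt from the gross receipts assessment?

(1) returns current — met.
(a) no delinquency — not met.
(b) ≤ 15 employees — met.
(c) ≥60% agricultural — not satisfied.
(2): F OR T OR F → true.
(i) receipts ≤ $500,000 — holds.
(ii) nonprofit — satisfied.
(a) = T AND T = true.
(b) veteran — not met.
(3): T OR F → true.
Overall = T AND T AND T = true.
Exception (has storefront) — not satisfied.
Result: main true OR exception false → true.

Yes — exempt.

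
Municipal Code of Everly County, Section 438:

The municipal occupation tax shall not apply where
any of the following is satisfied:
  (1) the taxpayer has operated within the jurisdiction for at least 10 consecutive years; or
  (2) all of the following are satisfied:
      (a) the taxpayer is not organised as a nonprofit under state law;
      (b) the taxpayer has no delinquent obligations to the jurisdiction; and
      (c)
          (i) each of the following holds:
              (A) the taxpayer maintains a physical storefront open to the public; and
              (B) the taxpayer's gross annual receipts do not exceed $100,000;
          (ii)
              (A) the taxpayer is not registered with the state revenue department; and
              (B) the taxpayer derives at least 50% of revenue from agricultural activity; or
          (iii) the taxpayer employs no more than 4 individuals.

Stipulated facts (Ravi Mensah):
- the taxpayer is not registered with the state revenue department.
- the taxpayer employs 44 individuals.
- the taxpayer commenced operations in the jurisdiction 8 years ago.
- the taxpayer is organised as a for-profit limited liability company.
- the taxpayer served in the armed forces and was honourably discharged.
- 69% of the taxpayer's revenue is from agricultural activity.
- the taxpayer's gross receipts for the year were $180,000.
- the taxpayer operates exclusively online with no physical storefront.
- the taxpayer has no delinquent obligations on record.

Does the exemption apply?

(1) ≥ 10 yrs in jurisdiction — fails.
(a) not (nonprofit) — satisfied.
(b) no delinquency — satisfied.
(A) has storefront — not met.
(B) receipts ≤ $100,000 — not satisfied.
(i) = F AND F = false.
(A) not (state-registered) — satisfied.
(B) ≥50% agricultural — holds.
(ii): T AND T → true.
(iii) ≤ 4 employees — not satisfied.
(c) = F OR T OR F = true.
So (2) is satisfied (T AND T AND T).
Overall: F OR T → true.

Yes — exempt.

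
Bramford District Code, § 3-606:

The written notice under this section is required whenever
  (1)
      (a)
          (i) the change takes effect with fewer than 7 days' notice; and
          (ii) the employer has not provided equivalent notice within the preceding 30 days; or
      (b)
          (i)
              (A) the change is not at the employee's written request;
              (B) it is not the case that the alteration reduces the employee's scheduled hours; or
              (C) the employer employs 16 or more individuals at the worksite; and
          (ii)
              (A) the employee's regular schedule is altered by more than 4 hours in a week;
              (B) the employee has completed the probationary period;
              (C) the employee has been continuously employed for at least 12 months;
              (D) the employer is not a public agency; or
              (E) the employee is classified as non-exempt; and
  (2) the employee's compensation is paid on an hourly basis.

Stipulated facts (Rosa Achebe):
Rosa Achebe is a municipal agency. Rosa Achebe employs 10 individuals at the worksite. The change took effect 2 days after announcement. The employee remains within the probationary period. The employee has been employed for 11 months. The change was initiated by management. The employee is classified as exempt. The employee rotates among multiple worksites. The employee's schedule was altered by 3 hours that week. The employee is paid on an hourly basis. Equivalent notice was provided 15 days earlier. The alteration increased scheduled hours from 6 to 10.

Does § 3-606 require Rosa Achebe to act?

No — not required.

(i) < 7 days' notice — satisfied.
(ii) no recent notice — not satisfied.
(a) = T AND F = false.
(A) not employee-requested — satisfied.
(B) not (hours reduced) — satisfied.
(C) ≥ 16 at site — not satisfied.
(i): T OR T OR F → true.
(A) schedule shift > 4h — not met.
(B) past probation — not satisfied.
(C) tenure ≥ 12 mo. — fails.
(D) not (public agency) — fails.
(E) non-exempt — not satisfied.
(ii): F OR F OR F OR F OR F → false.
So (b) is not satisfied (T AND F).
So (1) is not satisfied (F OR F).
(2) hourly-paid — satisfied.
Overall = F AND T = false.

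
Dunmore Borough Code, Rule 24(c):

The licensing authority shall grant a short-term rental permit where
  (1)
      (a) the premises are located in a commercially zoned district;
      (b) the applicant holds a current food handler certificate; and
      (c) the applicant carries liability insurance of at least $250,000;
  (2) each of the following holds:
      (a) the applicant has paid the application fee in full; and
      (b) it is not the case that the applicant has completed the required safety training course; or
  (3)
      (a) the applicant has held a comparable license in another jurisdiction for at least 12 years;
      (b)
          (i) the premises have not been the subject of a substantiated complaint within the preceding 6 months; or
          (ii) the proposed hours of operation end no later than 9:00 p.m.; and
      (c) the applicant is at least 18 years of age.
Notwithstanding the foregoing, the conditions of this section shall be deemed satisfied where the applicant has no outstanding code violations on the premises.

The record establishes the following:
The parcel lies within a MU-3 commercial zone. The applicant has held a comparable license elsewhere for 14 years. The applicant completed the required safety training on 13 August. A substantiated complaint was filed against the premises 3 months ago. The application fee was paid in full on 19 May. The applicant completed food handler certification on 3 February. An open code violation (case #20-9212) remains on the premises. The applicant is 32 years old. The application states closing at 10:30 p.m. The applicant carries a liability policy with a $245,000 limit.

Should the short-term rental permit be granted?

No — denied.

(a) commercially zoned — met.
(b) food handler cert. — met.
(c) insurance ≥ $250,000 — not met.
So (1) is not satisfied (T AND T AND F).
(a) fee paid — satisfied.
(b) not (safety training) — not satisfied.
So (2) is not satisfied (T AND F).
(a) prior license ≥ 12 yr — satisfied.
(i) no complaint in 6 mo. — not satisfied.
(ii) closes by 9 p.m. — fails.
(b) = F OR F = false.
(c) age ≥ 18 — holds.
(3): T AND F AND T → false.
Overall = F OR F OR F = false.
Exception (no code violations) — not satisfied.
Result: main false OR exception false → false.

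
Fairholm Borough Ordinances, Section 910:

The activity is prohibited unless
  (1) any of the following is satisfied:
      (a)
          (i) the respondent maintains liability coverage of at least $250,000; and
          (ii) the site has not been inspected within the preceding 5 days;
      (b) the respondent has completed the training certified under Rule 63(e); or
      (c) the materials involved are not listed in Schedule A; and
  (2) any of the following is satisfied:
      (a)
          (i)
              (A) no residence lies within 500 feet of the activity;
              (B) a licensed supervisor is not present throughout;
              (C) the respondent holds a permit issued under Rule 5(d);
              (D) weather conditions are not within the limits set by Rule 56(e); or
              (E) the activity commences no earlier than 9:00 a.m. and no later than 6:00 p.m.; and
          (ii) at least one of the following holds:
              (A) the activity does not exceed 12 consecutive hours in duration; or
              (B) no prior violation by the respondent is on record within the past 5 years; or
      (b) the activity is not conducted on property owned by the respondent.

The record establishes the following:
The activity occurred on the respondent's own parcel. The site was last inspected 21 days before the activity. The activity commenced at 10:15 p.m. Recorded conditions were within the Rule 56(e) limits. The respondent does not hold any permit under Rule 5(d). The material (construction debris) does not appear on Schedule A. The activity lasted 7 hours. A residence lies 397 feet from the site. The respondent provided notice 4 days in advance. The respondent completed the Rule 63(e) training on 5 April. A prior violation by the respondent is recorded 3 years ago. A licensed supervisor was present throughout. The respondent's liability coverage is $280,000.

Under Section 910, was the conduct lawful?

(i) coverage ≥ $250,000 — satisfied.
(ii) not (site inspected) — satisfied.
(a): T AND T → true.
(b) training certified — met.
(c) not (Schedule A material) — met.
So (1) is satisfied (T OR T OR T).
(A) no residence in 500 ft — not satisfied.
(B) not (supervisor present) — not met.
(C) holds permit — fails.
(D) not (weather ok) — fails.
(E) start within hours — not satisfied.
So (i) is not satisfied (F OR F OR F OR F OR F).
(A) ≤ 12 hrs duration — satisfied.
(B) no prior violation — not met.
So (ii) is satisfied (T OR F).
(a): F AND T → false.
(b) not (own property) — fails.
So (2) is not satisfied (F OR F).
Overall = T AND F = false.

No — unlawful.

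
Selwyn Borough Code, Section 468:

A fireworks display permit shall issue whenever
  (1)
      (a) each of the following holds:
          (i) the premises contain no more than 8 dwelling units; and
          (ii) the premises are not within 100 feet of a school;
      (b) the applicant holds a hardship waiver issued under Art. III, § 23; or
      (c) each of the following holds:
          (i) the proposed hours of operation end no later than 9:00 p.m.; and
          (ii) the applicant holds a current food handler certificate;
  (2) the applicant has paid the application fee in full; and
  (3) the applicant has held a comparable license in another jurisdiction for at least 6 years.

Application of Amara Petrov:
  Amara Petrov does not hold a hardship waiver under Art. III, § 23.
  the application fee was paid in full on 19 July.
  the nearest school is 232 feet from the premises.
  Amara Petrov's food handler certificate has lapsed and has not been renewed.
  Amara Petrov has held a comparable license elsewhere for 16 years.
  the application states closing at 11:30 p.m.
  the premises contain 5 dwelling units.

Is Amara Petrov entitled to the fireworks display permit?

Yes — granted.

(i) ≤ 8 units — satisfied.
(ii) ≥100 ft from school — holds.
(a) = T AND T = true.
(b) hardship waiver — not satisfied.
(i) closes by 9 p.m. — fails.
(ii) food handler cert. — fails.
(c) = F AND F = false.
(1) = T OR F OR F = true.
(2) fee paid — met.
(3) prior license ≥ 6 yr — satisfied.
So Overall is satisfied (T AND T AND T).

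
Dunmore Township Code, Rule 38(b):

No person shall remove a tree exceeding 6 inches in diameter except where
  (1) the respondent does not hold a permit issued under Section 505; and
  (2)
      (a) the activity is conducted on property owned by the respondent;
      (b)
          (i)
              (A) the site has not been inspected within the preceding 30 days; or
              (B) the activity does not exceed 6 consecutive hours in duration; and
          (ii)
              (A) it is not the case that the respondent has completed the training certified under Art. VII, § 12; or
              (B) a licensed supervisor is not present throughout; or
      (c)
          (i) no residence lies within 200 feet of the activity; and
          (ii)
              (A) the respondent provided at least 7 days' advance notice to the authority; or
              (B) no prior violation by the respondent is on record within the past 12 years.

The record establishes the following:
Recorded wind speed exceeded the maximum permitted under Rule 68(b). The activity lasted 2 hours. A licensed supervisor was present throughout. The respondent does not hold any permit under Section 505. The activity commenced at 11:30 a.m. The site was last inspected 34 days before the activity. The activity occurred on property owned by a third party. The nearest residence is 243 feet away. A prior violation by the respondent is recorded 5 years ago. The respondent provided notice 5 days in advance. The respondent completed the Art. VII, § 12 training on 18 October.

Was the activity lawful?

(1) not (holds permit) — met.
(a) own property — fails.
(A) not (site inspected) — satisfied.
(B) ≤ 6 hrs duration — met.
So (i) is satisfied (T OR T).
(A) not (training certified) — not met.
(B) not (supervisor present) — not met.
So (ii) is not satisfied (F OR F).
(b) = T AND F = false.
(i) no residence in 200 ft — satisfied.
(A) ≥7 days' notice — not met.
(B) no prior violation — fails.
(ii): F OR F → false.
(c) = T AND F = false.
(2): F OR F OR F → false.
Overall = T AND F = false.

No — unlawful.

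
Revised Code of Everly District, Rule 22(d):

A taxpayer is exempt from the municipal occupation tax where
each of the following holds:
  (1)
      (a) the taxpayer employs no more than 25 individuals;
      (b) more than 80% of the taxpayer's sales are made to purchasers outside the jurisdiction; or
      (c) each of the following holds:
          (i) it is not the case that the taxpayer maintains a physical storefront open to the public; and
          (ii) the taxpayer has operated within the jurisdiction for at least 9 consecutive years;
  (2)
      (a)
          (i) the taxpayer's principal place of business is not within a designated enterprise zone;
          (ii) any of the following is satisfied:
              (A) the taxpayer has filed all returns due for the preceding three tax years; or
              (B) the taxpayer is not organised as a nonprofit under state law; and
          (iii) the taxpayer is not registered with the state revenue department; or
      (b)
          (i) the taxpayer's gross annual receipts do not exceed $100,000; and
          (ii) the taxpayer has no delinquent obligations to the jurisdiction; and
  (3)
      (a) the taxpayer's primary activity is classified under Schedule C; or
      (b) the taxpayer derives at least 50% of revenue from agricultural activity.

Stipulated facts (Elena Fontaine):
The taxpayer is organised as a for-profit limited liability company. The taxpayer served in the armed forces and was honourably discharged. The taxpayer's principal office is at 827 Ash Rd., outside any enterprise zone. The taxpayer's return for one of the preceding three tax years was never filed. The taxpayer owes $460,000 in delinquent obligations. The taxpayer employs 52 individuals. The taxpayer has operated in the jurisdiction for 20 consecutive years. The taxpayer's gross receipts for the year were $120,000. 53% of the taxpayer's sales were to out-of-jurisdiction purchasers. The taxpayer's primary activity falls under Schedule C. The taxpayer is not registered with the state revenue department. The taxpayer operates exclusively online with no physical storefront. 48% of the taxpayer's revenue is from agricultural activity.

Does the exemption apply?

(a) ≤ 25 employees — fails.
(b) >80% out-of-jur. sales — not met.
(i) not (has storefront) — satisfied.
(ii) ≥ 9 yrs in jurisdiction — met.
(c): T AND T → true.
(1) = F OR F OR T = true.
(i) not (in enterprise zone) — satisfied.
(A) returns current — not met.
(B) not (nonprofit) — satisfied.
So (ii) is satisfied (F OR T).
(iii) not (state-registered) — met.
(a): T AND T AND T → true.
(i) receipts ≤ $100,000 — not satisfied.
(ii) no delinquency — not satisfied.
So (b) is not satisfied (F AND F).
So (2) is satisfied (T OR F).
(a) Schedule C activity — satisfied.
(b) ≥50% agricultural — not satisfied.
So (3) is satisfied (T OR F).
Overall: T AND T AND T → true.

Yes — exempt.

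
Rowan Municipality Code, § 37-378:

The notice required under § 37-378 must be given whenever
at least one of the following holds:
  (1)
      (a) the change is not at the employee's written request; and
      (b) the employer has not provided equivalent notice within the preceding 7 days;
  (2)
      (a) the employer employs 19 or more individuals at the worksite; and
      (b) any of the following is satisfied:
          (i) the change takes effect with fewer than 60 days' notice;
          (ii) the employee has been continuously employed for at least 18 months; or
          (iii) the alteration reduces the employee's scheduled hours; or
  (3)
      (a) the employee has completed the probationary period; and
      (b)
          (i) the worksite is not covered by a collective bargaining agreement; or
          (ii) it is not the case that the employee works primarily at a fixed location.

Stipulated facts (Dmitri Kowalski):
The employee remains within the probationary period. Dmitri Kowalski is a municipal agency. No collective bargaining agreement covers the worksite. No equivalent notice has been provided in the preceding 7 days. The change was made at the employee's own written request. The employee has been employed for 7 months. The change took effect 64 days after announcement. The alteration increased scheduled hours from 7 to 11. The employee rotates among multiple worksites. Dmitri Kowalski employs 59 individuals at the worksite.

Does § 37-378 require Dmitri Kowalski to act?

No — not required.

(a) not employee-requested — fails.
(b) no recent notice — holds.
(1) = F AND T = false.
(a) ≥ 19 at site — satisfied.
(i) < 60 days' notice — not met.
(ii) tenure ≥ 18 mo. — not satisfied.
(iii) hours reduced — fails.
(b): F OR F OR F → false.
(2): T AND F → false.
(a) past probation — not met.
(i) no CBA — holds.
(ii) not (fixed location) — met.
So (b) is satisfied (T OR T).
(3) = F AND T = false.
Overall: F OR F OR F → false.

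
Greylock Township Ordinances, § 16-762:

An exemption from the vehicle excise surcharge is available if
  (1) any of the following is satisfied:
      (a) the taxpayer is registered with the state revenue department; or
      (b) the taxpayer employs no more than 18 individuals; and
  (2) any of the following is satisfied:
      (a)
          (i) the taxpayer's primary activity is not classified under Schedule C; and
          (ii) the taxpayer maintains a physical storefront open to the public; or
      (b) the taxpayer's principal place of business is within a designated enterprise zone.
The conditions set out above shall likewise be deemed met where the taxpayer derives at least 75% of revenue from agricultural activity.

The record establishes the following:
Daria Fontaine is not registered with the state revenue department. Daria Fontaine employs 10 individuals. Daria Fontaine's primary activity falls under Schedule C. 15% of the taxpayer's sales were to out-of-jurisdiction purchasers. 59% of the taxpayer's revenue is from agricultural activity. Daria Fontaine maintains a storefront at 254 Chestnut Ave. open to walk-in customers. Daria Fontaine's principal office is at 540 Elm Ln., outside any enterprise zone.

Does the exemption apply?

(a) state-registered — fails.
(b) ≤ 18 employees — satisfied.
(1): F OR T → true.
(i) not (Schedule C activity) — fails.
(ii) has storefront — met.
So (a) is not satisfied (F AND T).
(b) in enterprise zone — fails.
(2): F OR F → false.
Overall: T AND F → false.
Exception (≥75% agricultural) — not satisfied.
Result: main false OR exception false → false.

No — not exempt.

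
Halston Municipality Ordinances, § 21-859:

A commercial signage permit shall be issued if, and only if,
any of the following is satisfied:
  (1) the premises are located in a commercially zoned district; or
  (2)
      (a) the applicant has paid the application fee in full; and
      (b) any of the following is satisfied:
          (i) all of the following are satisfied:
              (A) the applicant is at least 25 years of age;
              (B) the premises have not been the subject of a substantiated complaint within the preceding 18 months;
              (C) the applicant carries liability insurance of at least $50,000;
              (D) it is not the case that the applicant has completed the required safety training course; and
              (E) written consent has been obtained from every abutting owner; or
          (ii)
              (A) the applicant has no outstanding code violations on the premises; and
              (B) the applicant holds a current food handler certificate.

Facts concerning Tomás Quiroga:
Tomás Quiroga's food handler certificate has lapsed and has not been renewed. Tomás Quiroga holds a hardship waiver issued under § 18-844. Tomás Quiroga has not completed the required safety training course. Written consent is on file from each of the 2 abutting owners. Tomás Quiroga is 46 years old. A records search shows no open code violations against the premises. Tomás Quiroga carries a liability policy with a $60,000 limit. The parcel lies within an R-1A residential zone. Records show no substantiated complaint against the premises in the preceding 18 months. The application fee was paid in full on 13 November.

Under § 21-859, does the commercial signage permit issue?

Yes — granted.

(1) commercially zoned — not satisfied.
(a) fee paid — satisfied.
(A) age ≥ 25 — holds.
(B) no complaint in 18 mo. — met.
(C) insurance ≥ $50,000 — holds.
(D) not (safety training) — satisfied.
(E) all abutters consent — satisfied.
So (i) is satisfied (T AND T AND T AND T AND T).
(A) no code violations — met.
(B) food handler cert. — not met.
(ii): T AND F → false.
(b): T OR F → true.
So (2) is satisfied (T AND T).
So Overall is satisfied (F OR T).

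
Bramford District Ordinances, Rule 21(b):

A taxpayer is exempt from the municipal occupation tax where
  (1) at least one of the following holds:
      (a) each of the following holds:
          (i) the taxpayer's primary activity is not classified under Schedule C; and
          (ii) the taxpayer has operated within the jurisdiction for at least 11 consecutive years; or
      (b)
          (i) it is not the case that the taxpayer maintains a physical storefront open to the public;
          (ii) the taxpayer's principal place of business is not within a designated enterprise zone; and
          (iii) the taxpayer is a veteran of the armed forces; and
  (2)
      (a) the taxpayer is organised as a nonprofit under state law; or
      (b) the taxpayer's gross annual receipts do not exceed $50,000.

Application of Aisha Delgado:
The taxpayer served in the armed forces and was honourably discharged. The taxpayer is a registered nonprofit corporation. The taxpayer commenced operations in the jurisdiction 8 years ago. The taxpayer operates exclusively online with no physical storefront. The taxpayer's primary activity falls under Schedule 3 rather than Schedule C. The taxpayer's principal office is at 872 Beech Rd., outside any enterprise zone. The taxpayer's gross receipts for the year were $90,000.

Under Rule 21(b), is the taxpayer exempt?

Yes — exempt.

(i) not (Schedule C activity) — met.
(ii) ≥ 11 yrs in jurisdiction — fails.
(a): T AND F → false.
(i) not (has storefront) — satisfied.
(ii) not (in enterprise zone) — met.
(iii) veteran — holds.
(b): T AND T AND T → true.
(1): F OR T → true.
(a) nonprofit — satisfied.
(b) receipts ≤ $50,000 — not satisfied.
(2) = T OR F = true.
Overall = T AND T = true.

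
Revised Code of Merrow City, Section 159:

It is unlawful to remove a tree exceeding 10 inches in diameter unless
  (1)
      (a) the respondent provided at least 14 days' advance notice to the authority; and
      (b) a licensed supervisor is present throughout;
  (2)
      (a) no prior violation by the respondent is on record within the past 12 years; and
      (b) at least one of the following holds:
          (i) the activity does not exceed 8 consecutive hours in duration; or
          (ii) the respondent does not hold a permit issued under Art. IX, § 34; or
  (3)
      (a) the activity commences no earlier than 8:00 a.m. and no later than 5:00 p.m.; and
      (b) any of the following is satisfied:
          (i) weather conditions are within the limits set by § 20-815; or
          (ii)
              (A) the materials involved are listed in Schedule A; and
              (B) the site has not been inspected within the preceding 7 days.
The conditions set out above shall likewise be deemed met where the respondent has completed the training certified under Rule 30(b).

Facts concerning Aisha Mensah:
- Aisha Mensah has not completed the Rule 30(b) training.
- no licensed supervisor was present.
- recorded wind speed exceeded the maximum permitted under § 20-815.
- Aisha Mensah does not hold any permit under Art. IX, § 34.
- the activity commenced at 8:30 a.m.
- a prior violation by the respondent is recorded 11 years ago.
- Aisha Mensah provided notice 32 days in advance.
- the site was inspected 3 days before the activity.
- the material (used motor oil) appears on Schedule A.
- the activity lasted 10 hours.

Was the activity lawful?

No — unlawful.

(a) ≥14 days' notice — satisfied.
(b) supervisor present — fails.
So (1) is not satisfied (T AND F).
(a) no prior violation — not met.
(i) ≤ 8 hrs duration — not satisfied.
(ii) not (holds permit) — met.
So (b) is satisfied (F OR T).
(2): F AND T → false.
(a) start within hours — satisfied.
(i) weather ok — not met.
(A) Schedule A material — holds.
(B) not (site inspected) — fails.
So (ii) is not satisfied (T AND F).
(b): F OR F → false.
(3) = T AND F = false.
Overall: F OR F OR F → false.
Exception (training certified) — not satisfied.
Result: main false OR exception false → false.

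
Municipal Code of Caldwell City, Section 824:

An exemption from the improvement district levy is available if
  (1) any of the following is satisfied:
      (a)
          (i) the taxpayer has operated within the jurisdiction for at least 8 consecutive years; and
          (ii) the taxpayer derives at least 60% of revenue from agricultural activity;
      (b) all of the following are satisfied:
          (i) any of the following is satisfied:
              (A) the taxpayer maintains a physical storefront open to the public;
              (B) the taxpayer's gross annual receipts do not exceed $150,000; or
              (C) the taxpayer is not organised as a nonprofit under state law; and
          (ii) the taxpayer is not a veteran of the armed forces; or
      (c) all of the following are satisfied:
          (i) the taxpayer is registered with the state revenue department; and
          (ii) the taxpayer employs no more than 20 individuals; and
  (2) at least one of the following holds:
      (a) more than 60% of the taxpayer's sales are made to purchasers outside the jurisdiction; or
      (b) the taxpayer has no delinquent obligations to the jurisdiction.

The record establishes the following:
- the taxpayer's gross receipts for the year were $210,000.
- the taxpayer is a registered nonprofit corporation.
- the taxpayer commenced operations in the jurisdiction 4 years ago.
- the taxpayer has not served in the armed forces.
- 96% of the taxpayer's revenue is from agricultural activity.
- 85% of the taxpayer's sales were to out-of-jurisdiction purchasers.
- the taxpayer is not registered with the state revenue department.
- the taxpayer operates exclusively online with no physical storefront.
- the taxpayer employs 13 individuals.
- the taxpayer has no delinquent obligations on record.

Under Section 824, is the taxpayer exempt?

No — not exempt.

(i) ≥ 8 yrs in jurisdiction — not met.
(ii) ≥60% agricultural — holds.
So (a) is not satisfied (F AND T).
(A) has storefront — not met.
(B) receipts ≤ $150,000 — not satisfied.
(C) not (nonprofit) — not met.
(i): F OR F OR F → false.
(ii) not (veteran) — met.
So (b) is not satisfied (F AND T).
(i) state-registered — not satisfied.
(ii) ≤ 20 employees — met.
(c) = F AND T = false.
(1) = F OR F OR F = false.
(a) >60% out-of-jur. sales — satisfied.
(b) no delinquency — satisfied.
So (2) is satisfied (T OR T).
Overall = F AND T = false.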